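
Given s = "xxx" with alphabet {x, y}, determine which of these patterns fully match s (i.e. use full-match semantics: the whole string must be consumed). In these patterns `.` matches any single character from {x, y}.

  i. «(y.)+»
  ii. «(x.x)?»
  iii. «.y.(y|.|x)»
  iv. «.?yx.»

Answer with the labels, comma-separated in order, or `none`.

i → no match — must start with "y"
ii → match
iii → no match
iv → no match

ii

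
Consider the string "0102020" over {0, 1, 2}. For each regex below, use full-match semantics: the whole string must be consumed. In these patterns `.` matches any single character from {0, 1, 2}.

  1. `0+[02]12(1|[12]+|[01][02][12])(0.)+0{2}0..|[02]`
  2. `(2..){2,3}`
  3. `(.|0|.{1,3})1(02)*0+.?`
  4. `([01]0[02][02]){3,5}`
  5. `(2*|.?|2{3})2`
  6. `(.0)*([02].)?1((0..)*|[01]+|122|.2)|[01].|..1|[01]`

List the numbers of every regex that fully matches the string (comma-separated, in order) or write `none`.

1 → no match
2 → no match — must start with "2"
3 → match
4 → no match
5 → no match — must end with "2"
6 → no match

3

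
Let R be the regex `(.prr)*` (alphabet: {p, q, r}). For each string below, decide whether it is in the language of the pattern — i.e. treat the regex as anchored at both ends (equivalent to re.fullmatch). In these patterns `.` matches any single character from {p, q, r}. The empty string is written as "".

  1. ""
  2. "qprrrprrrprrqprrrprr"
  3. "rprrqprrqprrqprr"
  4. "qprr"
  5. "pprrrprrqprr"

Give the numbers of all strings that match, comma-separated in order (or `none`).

1, 2, 3, 4, 5

1 → match
2 → match
3 → match
4 → match
5 → match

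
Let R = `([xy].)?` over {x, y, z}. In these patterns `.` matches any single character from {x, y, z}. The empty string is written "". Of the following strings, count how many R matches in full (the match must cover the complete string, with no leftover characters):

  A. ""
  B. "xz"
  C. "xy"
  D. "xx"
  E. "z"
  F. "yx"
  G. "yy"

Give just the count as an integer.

6

A → match
B → match
C → match
D → match
E → no match
F → match
G → match
Total matched: 6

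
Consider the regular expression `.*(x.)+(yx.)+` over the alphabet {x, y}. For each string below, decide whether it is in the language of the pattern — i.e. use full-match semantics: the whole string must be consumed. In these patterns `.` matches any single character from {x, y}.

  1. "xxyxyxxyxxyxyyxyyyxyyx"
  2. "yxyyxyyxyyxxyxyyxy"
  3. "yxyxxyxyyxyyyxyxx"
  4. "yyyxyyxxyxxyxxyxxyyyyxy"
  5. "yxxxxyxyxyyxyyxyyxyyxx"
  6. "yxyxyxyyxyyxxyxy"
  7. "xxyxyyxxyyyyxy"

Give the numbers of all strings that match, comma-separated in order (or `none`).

1 → no match
2 → match
3 → no match
4 → no match
5 → match
6 → match
7 → no match

2, 5, 6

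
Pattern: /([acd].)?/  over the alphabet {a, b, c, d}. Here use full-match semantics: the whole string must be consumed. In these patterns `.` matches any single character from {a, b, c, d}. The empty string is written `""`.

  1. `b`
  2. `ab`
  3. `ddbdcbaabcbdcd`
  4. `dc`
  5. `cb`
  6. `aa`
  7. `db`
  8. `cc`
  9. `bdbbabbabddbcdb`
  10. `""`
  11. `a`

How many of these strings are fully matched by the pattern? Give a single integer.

7

1 → no match
2 → match
3 → no match
4 → match
5 → match
6 → match
7 → match
8 → match
9 → no match
10 → match
11 → no match
Total matched: 7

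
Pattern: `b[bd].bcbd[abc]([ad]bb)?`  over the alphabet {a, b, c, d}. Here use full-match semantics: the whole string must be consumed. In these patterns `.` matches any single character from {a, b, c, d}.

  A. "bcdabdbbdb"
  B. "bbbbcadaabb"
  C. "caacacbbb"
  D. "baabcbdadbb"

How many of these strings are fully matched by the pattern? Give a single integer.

0

A → no match
B → no match
C → no match — must start with "b"
D → no match
Total matched: 0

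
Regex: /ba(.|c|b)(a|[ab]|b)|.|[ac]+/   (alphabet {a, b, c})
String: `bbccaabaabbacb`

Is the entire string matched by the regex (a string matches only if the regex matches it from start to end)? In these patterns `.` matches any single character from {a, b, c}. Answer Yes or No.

No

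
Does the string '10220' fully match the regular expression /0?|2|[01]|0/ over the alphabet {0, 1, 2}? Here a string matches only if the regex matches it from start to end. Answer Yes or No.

No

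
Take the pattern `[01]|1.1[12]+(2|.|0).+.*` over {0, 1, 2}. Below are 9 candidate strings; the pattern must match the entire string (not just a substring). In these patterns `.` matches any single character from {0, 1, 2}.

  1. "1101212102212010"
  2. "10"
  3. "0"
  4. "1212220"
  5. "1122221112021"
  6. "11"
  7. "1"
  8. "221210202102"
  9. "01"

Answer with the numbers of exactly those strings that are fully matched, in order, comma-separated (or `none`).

3, 4, 7

1 → no match
2. "10" → no match
3. "0" → match
4. "1212220" → match
5 → no match
6. "11" → no match
7. "1" → match
8. "221210202102" → no match
9. "01" → no match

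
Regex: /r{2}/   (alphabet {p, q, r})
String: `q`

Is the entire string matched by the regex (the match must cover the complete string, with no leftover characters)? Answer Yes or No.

No

Every match must start with `r`, but `q` does not.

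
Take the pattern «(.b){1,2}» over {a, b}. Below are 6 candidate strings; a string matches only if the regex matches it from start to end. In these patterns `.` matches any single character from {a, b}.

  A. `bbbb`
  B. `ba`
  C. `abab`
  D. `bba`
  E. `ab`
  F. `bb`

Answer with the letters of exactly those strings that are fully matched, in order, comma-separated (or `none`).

A → match
B → no match — must end with `b`
C → match
D → no match — must end with `b`
E → match
F → match

A, C, E, F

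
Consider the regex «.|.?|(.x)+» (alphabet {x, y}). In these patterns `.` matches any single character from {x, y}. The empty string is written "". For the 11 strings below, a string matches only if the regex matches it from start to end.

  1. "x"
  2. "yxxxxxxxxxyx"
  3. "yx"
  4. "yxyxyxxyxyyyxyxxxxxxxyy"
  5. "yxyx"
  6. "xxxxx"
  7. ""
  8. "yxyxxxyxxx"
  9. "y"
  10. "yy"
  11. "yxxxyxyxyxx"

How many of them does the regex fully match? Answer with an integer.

1 → match
2 → match
3 → match
4 → no match
5 → match
6 → no match
7 → match
8 → match
9 → match
10 → no match
11 → no match
Total matched: 7

7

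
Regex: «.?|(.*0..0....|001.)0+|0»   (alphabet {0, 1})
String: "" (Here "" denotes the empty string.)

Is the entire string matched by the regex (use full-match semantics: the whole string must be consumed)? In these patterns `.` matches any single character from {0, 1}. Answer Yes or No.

Yes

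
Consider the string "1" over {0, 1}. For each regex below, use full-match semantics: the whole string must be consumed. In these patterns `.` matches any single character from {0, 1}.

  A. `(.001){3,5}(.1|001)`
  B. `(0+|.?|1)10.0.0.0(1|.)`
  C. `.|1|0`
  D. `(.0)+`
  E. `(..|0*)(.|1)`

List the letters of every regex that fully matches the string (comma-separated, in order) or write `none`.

C, E

A → no match
B → no match
C → match
D → no match — must end with "0"
E → match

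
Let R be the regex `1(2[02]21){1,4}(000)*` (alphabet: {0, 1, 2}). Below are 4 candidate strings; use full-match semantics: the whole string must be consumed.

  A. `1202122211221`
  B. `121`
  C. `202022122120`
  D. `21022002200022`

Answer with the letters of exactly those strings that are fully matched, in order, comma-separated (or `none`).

none

A → no match
B → no match
C → no match — must start with `12`
D → no match — must start with `12`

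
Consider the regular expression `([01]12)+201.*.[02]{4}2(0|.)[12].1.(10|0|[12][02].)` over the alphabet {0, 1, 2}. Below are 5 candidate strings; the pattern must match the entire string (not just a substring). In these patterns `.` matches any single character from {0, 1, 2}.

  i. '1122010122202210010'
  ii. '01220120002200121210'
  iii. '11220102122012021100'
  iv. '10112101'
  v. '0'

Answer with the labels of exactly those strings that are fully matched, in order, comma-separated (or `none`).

none

i → no match
ii → no match
iii → no match
iv → no match
v → no match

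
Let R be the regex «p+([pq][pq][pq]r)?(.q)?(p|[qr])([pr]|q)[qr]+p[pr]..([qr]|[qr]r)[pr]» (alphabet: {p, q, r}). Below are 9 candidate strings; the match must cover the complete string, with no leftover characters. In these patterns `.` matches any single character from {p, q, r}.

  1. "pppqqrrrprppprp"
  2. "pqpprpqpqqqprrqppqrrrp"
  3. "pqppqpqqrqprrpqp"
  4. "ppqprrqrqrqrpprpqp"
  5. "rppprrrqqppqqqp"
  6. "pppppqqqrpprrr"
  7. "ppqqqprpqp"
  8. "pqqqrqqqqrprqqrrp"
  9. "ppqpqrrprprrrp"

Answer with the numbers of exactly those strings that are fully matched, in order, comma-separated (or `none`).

1 → no match
2 → no match
3 → no match
4 → match
5 → no match — must start with "p"
6 → no match
7 → no match
8 → match
9 → match

4, 8, 9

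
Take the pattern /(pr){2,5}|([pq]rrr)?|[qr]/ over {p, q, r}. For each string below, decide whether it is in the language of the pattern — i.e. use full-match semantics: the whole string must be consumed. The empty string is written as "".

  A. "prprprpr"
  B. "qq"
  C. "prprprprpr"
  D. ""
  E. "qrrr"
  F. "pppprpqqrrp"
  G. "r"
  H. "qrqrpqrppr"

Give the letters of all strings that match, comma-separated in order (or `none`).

A, C, D, E, G

A → match
B → no match
C → match
D → match
E → match
F → no match
G → match
H → no match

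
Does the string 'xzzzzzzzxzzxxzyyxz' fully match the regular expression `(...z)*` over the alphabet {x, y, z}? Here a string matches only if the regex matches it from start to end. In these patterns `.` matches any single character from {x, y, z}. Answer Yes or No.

No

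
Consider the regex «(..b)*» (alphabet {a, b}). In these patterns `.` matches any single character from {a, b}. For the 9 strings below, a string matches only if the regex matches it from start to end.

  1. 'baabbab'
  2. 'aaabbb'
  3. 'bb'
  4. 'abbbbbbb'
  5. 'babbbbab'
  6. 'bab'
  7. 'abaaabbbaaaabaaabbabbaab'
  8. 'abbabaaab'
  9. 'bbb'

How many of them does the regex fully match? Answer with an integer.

1 → no match
2 → no match
3 → no match
4 → no match
5 → no match
6 → match
7 → no match
8 → no match
9 → match
Total matched: 2

2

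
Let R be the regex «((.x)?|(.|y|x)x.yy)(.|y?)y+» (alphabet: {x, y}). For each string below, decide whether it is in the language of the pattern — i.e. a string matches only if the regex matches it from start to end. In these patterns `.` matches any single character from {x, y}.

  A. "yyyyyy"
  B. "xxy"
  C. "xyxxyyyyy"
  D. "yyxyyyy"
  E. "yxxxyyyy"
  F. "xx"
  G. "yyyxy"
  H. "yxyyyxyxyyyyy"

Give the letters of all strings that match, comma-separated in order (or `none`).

A, B

A → match
B → match
C → no match
D → no match
E → no match
F → no match — must end with "y"
G → no match
H → no match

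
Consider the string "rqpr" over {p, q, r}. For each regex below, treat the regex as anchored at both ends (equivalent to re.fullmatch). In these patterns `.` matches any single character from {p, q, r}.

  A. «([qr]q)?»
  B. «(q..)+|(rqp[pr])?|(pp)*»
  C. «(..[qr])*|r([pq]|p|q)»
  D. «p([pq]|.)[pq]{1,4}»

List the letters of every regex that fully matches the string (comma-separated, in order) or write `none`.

B

A → no match
B → match
C → no match
D → no match — must start with "p"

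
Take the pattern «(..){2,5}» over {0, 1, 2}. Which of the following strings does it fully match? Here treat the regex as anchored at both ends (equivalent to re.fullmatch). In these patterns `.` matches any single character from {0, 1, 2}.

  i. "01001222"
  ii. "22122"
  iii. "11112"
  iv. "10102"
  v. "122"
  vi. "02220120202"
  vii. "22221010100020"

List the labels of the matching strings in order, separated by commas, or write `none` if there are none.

i

i → match
ii → no match
iii → no match
iv → no match
v → no match
vi → no match
vii → no match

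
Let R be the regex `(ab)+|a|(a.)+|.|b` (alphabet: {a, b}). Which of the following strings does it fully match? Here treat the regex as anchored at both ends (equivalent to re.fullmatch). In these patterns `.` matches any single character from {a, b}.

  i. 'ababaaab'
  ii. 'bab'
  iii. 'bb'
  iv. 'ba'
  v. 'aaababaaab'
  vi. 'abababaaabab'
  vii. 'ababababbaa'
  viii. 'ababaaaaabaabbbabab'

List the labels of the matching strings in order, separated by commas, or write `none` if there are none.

i → match
ii → no match
iii → no match
iv → no match
v → match
vi → match
vii → no match
viii → no match

i, v, vi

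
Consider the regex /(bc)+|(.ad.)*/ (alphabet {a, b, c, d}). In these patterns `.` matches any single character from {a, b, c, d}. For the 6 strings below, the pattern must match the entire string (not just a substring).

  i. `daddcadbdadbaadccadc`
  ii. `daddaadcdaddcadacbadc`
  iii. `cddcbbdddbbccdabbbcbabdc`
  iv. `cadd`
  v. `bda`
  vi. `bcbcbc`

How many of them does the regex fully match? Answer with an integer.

i → match
ii → no match
iii → no match
iv → match
v → no match
vi → match
Total matched: 3

3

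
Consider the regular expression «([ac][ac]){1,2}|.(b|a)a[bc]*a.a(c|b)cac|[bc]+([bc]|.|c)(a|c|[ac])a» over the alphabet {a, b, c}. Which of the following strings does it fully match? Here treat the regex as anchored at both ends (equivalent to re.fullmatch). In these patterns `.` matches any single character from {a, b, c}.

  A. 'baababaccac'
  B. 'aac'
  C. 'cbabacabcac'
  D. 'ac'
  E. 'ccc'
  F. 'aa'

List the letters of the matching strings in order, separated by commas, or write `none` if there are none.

A, C, D, F

A → match
B → no match
C → match
D → match
E → no match
F → match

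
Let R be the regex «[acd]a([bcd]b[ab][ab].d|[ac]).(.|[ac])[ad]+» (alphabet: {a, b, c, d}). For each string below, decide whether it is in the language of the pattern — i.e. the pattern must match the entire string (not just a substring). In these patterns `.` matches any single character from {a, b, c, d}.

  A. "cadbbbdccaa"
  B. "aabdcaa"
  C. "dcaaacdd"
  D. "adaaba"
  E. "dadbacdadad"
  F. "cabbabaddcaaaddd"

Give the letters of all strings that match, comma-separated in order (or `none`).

A → no match
B → no match
C → no match
D → no match
E → no match
F → match

F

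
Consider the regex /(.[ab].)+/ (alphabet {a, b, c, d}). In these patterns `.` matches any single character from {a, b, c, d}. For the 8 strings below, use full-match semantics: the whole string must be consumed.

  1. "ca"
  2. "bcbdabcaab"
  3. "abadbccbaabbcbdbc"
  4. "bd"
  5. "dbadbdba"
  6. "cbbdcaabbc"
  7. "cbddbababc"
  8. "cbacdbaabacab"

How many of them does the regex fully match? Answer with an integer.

1. "ca" → no match
2. "bcbdabcaab" → no match
3 → no match
4. "bd" → no match
5. "dbadbdba" → no match
6. "cbbdcaabbc" → no match
7. "cbddbababc" → no match
8 → no match
Total matched: 0

0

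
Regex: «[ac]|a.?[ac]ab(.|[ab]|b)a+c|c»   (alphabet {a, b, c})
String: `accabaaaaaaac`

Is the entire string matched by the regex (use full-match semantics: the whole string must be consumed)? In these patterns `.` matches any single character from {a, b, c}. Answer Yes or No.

Yes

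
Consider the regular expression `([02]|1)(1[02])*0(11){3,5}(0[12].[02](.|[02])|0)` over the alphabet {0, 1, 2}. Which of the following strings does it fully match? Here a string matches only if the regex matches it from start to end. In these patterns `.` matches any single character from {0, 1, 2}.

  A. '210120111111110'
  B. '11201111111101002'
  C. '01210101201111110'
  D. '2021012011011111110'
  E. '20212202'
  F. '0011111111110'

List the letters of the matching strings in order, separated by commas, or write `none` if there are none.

A → match
B → match
C → match
D → no match
E → no match
F → match

A, B, C, F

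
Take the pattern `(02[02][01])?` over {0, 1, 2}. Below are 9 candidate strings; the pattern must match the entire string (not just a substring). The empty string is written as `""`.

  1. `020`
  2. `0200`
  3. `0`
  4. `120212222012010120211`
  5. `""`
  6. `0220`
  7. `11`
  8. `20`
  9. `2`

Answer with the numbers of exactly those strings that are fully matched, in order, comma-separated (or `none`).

1. `020` → no match
2. `0200` → match
3. `0` → no match
4 → no match
5. `""` → match
6. `0220` → match
7. `11` → no match
8. `20` → no match
9. `2` → no match

2, 5, 6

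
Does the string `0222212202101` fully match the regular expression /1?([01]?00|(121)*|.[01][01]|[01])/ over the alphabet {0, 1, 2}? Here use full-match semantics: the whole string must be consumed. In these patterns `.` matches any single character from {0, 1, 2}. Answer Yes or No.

No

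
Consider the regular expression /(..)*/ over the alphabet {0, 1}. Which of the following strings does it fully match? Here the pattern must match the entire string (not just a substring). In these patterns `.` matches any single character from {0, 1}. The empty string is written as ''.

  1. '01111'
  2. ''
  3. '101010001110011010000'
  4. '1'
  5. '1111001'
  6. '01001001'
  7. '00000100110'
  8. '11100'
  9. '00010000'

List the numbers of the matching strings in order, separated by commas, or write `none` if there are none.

1 → no match
2 → match
3 → no match
4 → no match
5 → no match
6 → match
7 → no match
8 → no match
9 → match

2, 6, 9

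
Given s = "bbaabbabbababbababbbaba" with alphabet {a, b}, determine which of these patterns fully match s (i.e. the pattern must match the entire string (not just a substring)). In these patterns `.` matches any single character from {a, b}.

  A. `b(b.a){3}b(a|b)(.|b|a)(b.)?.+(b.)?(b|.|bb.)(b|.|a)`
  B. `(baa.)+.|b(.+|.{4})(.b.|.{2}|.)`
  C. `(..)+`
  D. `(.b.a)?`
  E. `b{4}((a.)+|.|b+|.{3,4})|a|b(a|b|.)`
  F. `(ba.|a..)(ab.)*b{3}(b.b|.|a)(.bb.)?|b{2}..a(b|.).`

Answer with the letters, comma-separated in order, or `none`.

A → match
B → match
C → no match
D → no match
E → no match
F → no match

A, B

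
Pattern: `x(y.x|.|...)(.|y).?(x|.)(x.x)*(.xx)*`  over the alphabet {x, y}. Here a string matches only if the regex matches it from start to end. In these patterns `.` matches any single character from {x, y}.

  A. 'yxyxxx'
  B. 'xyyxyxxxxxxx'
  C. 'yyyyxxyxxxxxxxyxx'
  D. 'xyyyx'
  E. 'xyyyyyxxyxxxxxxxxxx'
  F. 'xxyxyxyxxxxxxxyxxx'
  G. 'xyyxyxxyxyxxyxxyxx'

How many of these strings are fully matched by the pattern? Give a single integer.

4

A → no match — must start with 'x'
B → match
C → no match — must start with 'x'
D → match
E → match
F → no match
G → match
Total matched: 4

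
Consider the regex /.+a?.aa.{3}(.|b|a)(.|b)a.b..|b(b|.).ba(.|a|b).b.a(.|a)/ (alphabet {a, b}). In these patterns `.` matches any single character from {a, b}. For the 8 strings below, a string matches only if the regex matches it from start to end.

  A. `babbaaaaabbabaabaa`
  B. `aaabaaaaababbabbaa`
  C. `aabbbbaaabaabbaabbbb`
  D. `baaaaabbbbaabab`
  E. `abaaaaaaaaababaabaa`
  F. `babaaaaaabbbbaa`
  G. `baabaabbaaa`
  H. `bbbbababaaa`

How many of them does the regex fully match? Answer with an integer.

6

A → match
B → match
C → no match
D → match
E → match
F → no match
G → match
H → match
Total matched: 6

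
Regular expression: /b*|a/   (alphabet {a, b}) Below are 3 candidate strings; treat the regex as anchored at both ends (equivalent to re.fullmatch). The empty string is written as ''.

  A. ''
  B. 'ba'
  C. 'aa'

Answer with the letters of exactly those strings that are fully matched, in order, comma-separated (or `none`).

A

A → match
B → no match
C → no match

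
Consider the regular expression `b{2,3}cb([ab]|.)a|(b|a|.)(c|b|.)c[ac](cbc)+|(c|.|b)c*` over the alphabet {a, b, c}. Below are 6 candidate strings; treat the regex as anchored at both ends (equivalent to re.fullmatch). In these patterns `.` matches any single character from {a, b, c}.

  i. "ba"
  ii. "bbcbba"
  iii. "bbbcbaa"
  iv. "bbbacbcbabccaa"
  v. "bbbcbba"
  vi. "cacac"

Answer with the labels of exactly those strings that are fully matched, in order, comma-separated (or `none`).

ii, iii, v

i → no match
ii → match
iii → match
iv → no match
v → match
vi → no match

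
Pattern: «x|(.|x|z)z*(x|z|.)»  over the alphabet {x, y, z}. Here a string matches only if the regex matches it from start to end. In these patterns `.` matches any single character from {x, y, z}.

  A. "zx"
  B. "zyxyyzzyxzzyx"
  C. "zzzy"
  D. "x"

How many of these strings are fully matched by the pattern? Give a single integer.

A → match
B → no match
C → match
D → match
Total matched: 3

3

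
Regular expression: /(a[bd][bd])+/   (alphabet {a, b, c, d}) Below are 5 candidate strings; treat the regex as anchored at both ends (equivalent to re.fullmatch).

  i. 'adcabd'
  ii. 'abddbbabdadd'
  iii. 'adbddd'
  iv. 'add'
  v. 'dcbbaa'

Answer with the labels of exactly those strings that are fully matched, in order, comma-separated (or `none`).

iv

i → no match
ii → no match
iii → no match
iv → match
v → no match — must start with 'a'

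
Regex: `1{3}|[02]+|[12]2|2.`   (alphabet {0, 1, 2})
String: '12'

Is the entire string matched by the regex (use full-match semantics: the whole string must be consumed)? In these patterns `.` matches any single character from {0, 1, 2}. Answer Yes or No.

Yes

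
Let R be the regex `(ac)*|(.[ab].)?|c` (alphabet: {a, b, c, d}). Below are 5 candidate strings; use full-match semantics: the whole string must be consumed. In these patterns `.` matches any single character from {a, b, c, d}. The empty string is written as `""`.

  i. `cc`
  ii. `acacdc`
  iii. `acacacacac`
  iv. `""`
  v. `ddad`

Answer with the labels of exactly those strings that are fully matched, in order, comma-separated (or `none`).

iii, iv

i. `cc` → no match
ii. `acacdc` → no match
iii. `acacacacac` → match
iv. `""` → match
v. `ddad` → no match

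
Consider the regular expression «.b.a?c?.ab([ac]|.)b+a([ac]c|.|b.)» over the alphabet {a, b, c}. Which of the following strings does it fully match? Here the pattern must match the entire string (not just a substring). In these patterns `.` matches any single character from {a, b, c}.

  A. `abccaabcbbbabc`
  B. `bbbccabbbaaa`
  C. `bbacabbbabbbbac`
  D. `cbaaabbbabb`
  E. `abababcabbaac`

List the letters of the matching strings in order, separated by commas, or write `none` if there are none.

A → match
B → no match
C → no match
D → match
E → no match

A, D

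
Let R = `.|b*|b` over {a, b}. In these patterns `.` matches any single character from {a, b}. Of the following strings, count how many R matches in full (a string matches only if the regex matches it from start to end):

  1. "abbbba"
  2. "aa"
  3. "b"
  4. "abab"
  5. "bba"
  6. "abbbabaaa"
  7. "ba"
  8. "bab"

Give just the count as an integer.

1

1 → no match
2 → no match
3 → match
4 → no match
5 → no match
6 → no match
7 → no match
8 → no match
Total matched: 1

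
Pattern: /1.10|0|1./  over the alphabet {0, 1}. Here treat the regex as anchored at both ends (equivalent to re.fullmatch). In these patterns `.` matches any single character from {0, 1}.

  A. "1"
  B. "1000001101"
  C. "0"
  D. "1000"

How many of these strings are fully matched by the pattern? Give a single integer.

1

A → no match
B → no match
C → match
D → no match
Total matched: 1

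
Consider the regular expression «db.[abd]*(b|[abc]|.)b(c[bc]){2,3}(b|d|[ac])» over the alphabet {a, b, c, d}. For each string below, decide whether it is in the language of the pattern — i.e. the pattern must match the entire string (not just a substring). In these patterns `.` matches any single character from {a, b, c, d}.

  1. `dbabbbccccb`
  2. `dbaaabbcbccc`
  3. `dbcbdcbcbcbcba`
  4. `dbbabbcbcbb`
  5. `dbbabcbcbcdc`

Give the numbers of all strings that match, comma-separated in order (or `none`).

1, 2, 3, 4

1 → match
2 → match
3 → match
4 → match
5 → no match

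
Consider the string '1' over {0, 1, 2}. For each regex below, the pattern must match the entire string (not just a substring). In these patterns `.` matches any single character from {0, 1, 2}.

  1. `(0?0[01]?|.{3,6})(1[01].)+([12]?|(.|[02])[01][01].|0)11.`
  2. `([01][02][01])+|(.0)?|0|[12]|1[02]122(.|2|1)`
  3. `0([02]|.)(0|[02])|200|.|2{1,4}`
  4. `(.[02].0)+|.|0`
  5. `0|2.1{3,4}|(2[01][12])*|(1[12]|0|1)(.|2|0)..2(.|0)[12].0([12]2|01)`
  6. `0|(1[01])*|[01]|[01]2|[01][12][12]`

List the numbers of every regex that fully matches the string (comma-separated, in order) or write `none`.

1 → no match
2 → match
3 → match
4 → match
5 → no match
6 → match

2, 3, 4, 6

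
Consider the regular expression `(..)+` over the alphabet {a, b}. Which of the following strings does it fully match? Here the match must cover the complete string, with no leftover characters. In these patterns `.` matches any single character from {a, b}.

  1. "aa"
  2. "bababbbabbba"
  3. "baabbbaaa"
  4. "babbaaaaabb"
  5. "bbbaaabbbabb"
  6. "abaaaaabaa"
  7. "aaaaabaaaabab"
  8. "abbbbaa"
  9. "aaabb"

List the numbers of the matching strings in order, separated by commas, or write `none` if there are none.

1, 2, 5, 6

1. "aa" → match
2. "bababbbabbba" → match
3. "baabbbaaa" → no match
4. "babbaaaaabb" → no match
5. "bbbaaabbbabb" → match
6. "abaaaaabaa" → match
7 → no match
8. "abbbbaa" → no match
9. "aaabb" → no match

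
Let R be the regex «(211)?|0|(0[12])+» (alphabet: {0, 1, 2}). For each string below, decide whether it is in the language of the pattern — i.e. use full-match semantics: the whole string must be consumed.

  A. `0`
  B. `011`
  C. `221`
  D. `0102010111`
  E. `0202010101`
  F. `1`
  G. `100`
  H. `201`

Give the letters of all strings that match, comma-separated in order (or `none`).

A. `0` → match
B. `011` → no match
C. `221` → no match
D. `0102010111` → no match
E. `0202010101` → match
F. `1` → no match
G. `100` → no match
H. `201` → no match

A, E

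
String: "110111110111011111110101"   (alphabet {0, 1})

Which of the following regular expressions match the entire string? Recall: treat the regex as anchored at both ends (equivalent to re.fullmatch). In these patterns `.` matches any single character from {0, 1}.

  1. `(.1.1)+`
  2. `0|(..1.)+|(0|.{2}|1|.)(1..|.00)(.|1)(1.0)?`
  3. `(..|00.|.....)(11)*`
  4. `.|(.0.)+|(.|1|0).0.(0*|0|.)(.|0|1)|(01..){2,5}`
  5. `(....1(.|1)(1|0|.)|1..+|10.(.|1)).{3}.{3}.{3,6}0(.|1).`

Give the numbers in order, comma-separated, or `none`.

1 → match
2 → no match
3 → no match
4 → no match
5 → no match

1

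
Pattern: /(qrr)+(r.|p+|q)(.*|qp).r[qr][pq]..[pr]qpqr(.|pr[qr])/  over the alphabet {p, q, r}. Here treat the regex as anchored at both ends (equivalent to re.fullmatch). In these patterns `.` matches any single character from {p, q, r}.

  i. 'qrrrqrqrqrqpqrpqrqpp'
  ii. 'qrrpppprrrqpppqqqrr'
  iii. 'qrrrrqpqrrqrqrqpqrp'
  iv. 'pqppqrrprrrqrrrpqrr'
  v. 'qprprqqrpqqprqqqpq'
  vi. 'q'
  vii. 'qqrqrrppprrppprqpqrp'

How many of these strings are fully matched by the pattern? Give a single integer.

i → no match
ii → no match
iii → match
iv → no match — must start with 'qrr'
v → no match — must start with 'qrr'
vi → no match — must start with 'qrr'
vii → no match — must start with 'qrr'
Total matched: 1

1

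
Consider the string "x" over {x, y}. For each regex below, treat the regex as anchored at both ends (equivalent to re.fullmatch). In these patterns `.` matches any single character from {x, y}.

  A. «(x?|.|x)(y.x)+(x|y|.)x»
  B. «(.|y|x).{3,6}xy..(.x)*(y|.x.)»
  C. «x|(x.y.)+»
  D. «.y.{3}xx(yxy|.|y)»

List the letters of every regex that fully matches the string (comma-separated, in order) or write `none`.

C

A → no match
B → no match
C → match
D → no match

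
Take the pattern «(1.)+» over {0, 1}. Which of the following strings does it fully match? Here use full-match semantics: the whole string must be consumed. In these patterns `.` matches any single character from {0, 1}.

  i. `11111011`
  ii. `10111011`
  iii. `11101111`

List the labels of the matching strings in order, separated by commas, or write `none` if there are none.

i. `11111011` → match
ii. `10111011` → match
iii. `11101111` → match

i, ii, iii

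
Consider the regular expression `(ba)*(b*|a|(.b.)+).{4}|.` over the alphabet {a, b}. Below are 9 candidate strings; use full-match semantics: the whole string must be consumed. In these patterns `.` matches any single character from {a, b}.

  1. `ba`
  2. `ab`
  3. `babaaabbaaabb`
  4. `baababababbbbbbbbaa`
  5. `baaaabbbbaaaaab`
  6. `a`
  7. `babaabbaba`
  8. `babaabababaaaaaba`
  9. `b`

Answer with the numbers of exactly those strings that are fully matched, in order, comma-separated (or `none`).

6, 9

1 → no match
2 → no match
3 → no match
4 → no match
5 → no match
6 → match
7 → no match
8 → no match
9 → match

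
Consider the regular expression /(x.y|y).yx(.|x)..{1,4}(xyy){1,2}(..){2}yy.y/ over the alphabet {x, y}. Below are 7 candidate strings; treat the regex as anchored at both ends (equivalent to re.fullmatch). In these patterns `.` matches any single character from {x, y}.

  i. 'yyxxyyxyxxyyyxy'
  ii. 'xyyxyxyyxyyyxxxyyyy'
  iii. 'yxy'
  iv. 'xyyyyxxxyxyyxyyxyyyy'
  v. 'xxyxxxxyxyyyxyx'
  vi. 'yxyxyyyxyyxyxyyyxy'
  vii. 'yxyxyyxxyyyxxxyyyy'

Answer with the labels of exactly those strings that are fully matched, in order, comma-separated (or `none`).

iv, vi, vii

i → no match
ii → no match
iii → no match
iv → match
v → no match — must end with 'y'
vi → match
vii → match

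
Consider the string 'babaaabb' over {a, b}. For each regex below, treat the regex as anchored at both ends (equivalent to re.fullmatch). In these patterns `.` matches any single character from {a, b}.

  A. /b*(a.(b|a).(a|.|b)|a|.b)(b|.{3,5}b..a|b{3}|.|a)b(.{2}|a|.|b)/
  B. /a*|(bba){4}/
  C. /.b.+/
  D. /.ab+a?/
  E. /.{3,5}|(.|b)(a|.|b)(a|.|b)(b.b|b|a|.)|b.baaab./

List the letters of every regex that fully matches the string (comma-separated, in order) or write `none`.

E

A → no match
B → no match
C → no match
D → no match
E → match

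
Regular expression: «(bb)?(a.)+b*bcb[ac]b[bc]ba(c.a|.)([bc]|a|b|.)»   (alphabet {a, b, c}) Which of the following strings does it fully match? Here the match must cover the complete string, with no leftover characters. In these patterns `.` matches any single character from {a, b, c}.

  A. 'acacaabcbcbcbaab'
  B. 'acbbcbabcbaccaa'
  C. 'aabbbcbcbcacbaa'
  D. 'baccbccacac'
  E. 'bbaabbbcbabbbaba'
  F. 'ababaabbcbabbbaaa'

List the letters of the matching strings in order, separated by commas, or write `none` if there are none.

A → match
B → match
C → no match
D → no match
E → match
F → match

A, B, E, F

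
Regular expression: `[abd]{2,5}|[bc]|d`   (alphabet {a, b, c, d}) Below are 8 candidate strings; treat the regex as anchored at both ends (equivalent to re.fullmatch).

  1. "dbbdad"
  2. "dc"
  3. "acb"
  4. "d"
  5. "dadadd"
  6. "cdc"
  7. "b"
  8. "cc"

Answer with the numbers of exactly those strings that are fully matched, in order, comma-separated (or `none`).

4, 7

1 → no match
2 → no match
3 → no match
4 → match
5 → no match
6 → no match
7 → match
8 → no match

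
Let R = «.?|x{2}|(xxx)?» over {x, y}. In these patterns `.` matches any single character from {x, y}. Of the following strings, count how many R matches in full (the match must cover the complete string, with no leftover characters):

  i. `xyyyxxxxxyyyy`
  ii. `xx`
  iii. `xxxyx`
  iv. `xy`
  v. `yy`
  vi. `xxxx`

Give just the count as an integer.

i → no match
ii → match
iii → no match
iv → no match
v → no match
vi → no match
Total matched: 1

1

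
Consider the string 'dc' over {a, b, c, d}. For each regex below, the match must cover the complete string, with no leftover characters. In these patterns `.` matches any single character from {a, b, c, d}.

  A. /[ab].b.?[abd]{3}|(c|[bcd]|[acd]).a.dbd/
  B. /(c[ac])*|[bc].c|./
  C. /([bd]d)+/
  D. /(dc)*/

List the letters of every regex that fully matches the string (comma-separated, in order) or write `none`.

D

A → no match
B → no match
C → no match — must end with 'd'
D → match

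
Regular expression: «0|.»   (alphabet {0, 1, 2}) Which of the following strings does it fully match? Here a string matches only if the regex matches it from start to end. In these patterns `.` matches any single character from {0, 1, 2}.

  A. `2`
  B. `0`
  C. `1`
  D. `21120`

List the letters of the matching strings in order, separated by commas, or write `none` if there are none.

A. `2` → match
B. `0` → match
C. `1` → match
D. `21120` → no match

A, B, C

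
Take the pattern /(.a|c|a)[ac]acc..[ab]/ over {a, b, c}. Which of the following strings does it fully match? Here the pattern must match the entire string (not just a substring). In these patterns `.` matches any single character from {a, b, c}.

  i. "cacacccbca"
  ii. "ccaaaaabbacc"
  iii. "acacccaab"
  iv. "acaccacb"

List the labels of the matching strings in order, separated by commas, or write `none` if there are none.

i → no match
ii → no match
iii → no match
iv → match

iv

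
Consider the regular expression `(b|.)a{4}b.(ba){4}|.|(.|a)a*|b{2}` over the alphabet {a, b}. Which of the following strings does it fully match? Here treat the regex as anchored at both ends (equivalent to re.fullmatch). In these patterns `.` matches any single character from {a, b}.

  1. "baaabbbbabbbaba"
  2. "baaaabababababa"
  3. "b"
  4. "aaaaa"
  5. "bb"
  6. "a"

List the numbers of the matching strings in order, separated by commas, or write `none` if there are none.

1 → no match
2 → match
3 → match
4 → match
5 → match
6 → match

2, 3, 4, 5, 6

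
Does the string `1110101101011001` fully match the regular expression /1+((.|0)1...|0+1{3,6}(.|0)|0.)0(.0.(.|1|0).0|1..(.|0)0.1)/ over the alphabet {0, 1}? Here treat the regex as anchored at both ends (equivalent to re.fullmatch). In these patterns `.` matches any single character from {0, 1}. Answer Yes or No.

Yes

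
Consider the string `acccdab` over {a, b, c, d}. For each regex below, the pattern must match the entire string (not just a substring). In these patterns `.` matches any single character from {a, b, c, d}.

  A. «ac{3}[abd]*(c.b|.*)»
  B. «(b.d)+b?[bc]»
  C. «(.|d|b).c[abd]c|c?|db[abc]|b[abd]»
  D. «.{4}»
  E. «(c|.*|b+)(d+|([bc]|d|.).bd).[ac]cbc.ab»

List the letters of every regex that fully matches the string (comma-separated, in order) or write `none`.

A

A → match
B → no match — must start with `b`
C → no match
D → no match
E → no match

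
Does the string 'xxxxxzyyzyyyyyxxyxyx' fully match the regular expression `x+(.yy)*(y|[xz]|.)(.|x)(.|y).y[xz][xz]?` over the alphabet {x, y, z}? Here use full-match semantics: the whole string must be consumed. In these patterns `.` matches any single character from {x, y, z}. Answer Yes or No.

Yes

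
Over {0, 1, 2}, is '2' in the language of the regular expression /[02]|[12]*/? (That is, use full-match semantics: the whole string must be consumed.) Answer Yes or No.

Yes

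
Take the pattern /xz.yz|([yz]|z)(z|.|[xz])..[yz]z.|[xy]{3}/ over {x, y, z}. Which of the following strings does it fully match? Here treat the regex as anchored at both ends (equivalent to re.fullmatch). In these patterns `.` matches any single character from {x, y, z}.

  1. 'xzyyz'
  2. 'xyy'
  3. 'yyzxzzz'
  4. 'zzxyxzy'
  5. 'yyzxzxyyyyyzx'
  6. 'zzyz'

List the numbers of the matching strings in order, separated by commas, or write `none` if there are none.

1 → match
2 → match
3 → match
4 → no match
5 → no match
6 → no match

1, 2, 3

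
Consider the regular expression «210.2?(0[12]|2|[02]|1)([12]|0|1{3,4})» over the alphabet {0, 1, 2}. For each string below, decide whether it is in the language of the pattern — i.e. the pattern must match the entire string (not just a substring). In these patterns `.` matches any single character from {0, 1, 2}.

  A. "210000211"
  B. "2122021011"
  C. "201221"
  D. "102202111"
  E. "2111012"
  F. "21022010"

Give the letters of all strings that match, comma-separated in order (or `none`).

F

A → no match
B → no match — must start with "210"
C → no match — must start with "210"
D → no match — must start with "210"
E → no match — must start with "210"
F → match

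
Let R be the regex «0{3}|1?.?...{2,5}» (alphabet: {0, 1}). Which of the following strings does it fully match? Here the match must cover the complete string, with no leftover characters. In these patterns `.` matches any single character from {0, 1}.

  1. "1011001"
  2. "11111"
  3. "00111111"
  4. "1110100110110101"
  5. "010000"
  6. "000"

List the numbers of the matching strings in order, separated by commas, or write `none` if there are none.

1 → match
2 → match
3 → match
4 → no match
5 → match
6 → match

1, 2, 3, 5, 6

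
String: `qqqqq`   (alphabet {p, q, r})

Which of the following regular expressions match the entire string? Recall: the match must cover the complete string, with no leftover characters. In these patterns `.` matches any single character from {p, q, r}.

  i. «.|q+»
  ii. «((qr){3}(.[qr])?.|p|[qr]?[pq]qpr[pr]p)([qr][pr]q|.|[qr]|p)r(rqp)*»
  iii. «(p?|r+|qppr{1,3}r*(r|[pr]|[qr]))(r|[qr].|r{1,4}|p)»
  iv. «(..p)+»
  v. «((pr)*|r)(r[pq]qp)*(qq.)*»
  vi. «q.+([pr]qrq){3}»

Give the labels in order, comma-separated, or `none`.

i → match
ii → no match
iii → no match
iv → no match — must end with `p`
v → no match
vi → no match — must end with `qrq`

i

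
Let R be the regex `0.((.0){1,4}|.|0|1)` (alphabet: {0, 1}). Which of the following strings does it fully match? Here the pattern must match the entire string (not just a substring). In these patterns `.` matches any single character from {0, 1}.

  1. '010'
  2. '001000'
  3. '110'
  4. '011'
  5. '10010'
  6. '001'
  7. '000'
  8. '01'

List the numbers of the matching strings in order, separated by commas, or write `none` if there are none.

1 → match
2 → match
3 → no match — must start with '0'
4 → match
5 → no match — must start with '0'
6 → match
7 → match
8 → no match

1, 2, 4, 6, 7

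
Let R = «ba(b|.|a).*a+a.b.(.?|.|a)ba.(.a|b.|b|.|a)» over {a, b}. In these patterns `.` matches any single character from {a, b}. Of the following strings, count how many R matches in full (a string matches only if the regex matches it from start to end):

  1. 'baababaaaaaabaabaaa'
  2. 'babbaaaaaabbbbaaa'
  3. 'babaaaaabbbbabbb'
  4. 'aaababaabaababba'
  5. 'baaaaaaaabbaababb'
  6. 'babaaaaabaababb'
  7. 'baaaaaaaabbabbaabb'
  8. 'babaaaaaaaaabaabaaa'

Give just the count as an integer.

7

1 → match
2 → match
3 → match
4 → no match — must start with 'ba'
5 → match
6 → match
7 → match
8 → match
Total matched: 7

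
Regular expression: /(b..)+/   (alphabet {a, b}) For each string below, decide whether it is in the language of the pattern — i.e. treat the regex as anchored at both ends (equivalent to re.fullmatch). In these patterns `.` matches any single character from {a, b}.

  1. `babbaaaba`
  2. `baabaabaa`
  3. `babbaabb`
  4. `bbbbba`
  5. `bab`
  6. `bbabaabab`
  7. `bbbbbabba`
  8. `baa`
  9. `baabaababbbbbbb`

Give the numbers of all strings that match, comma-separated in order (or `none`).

1 → no match
2 → match
3 → no match
4 → match
5 → match
6 → match
7 → match
8 → match
9 → match

2, 4, 5, 6, 7, 8, 9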